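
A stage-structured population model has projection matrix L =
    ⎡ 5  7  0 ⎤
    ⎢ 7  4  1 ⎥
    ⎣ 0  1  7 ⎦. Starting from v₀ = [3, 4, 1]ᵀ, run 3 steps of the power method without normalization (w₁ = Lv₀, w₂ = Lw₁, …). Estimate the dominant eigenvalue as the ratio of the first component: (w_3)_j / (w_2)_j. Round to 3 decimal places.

λ ≈ 11.753

w1 = Lv₀ = (5·3 + 7·4 + 0·1; 7·3 + 4·4 + 1·1; 0·3 + 1·4 + 7·1) = (43, 38, 11)
w2 = Lw1 = (5·43 + 7·38 + 0·11; 7·43 + 4·38 + 1·11; 0·43 + 1·38 + 7·11) = (481, 464, 115)
w3 = Lw2 = (5653, 5338, 1269)
Ratio at component: 5653 / 481 = 11.753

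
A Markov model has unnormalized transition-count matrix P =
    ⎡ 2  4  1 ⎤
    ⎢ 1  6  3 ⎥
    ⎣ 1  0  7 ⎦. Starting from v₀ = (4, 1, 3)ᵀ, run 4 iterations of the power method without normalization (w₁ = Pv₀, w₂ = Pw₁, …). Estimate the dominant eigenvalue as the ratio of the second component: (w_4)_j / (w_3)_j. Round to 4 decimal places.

λ ≈ 8.9356

w1 = Pv₀ = (2·4 + 4·1 + 1·3; 1·4 + 6·1 + 3·3; 1·4 + 0·1 + 7·3) = (15, 19, 25)
w2 = Pw1 = (2·15 + 4·19 + 1·25; 1·15 + 6·19 + 3·25; 1·15 + 0·19 + 7·25) = (131, 204, 190)
w3 = Pw2 = (1268, 1925, 1461)
w4 = Pw3 = (11697, 17201, 11495)
Ratio at component: 17201 / 1925 = 8.9356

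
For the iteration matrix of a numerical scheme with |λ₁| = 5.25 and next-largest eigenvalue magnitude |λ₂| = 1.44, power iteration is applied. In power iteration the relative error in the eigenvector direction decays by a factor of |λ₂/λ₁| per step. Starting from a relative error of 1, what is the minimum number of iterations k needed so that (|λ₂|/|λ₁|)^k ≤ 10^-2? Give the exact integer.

|λ₂/λ₁| = 1.44/5.25 = 0.27429
Need k ≥ ln(10^-2) / ln(0.27429) = -4.6052 / -1.2936 ≈ 3.560
Smallest integer k satisfying the bound: 4

4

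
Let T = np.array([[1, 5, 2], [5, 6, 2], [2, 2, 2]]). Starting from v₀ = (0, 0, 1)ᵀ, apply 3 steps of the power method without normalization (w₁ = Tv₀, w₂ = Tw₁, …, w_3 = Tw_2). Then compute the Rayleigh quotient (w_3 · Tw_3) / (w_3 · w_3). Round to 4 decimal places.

w1 = Tv₀ = (1·0 + 5·0 + 2·1; 5·0 + 6·0 + 2·1; 2·0 + 2·0 + 2·1) = (2, 2, 2)
w2 = Tw1 = (1·2 + 5·2 + 2·2; 5·2 + 6·2 + 2·2; 2·2 + 2·2 + 2·2) = (16, 26, 12)
w3 = Tw2 = (170, 260, 108)
Tw3 = (1686, 2626, 1076)
w3·Tw3 = 170·1686 + 260·2626 + 108·1076 = 1085588; w3·w3 = 170·170 + 260·260 + 108·108 = 108164
λ ≈ 1085588/108164 = 10.0365

10.0365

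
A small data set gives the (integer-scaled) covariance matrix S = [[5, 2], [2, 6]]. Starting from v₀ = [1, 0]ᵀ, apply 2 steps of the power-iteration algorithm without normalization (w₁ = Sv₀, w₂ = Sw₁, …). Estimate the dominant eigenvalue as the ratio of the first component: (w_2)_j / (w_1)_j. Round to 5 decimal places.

5.80000

w1 = Sv₀ = (5·1 + 2·0; 2·1 + 6·0) = (5, 2)
w2 = Sw1 = (5·5 + 2·2; 2·5 + 6·2) = (29, 22)
Ratio at component: 29 / 5 = 5.80000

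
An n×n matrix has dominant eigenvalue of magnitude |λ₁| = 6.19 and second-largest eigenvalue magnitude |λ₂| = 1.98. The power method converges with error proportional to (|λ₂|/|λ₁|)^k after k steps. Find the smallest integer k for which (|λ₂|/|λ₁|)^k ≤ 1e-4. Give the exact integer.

|λ₂/λ₁| = 1.98/6.19 = 0.31987
Need k ≥ ln(1e-4) / ln(0.31987) = -9.2103 / -1.1398 ≈ 8.080
Smallest integer k satisfying the bound: 9

9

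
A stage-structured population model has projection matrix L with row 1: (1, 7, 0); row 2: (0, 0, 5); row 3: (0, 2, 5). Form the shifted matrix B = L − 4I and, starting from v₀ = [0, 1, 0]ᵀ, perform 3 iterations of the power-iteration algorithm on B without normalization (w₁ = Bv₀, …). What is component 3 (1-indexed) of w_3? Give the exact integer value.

46

B = L − 4I has rows (-3, 7, 0); (0, -4, 5); (0, 2, 1)
w1 = Bv₀ = (7, -4, 2)
w2 = Bw1 = (-49, 26, -6)
w3 = Bw2 = (329, -134, 46)
Requested component of w3: 46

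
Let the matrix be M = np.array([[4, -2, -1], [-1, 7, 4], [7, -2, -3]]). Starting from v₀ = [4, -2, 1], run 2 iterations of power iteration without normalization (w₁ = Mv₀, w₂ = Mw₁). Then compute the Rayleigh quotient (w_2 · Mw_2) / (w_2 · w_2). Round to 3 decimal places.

w1 = Mv₀ = (19, -14, 29)
w2 = Mw1 = (75, -1, 74)
Mw2 = (228, 214, 305)
w2·Mw2 = 75·228 + (-1)·214 + 74·305 = 39456; w2·w2 = 75·75 + (-1)·(-1) + 74·74 = 11102
λ ≈ 39456/11102 = 3.554

3.554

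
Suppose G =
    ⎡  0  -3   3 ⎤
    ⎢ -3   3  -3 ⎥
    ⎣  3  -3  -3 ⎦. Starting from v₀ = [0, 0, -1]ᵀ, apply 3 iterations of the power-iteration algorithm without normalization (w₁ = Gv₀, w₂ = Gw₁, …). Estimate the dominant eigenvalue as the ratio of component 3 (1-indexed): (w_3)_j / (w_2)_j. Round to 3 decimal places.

w1 = Gv₀ = (0·0 + (-3)·0 + 3·(-1); (-3)·0 + 3·0 + (-3)·(-1); 3·0 + (-3)·0 + (-3)·(-1)) = (-3, 3, 3)
w2 = Gw1 = (0·(-3) + (-3)·3 + 3·3; (-3)·(-3) + 3·3 + (-3)·3; 3·(-3) + (-3)·3 + (-3)·3) = (0, 9, -27)
w3 = Gw2 = (-108, 108, 54)
Ratio at component: 54 / -27 = -2.000

-2.000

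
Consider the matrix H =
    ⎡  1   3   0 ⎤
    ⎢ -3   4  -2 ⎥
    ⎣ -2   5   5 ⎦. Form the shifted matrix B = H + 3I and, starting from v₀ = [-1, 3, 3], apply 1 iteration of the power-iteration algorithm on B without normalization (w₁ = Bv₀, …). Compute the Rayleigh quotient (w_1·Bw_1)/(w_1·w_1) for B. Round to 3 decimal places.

B = H + 3I has rows (4, 3, 0); (-3, 7, -2); (-2, 5, 8)
w1 = Bv₀ = (4·(-1) + 3·3 + 0·3; (-3)·(-1) + 7·3 + (-2)·3; (-2)·(-1) + 5·3 + 8·3) = (5, 18, 41)
Bw1 = (74, 29, 408)
w1·Bw1 = 17620; w1·w1 = 2030; μ ≈ 17620/2030 = 8.680

μ ≈ 8.680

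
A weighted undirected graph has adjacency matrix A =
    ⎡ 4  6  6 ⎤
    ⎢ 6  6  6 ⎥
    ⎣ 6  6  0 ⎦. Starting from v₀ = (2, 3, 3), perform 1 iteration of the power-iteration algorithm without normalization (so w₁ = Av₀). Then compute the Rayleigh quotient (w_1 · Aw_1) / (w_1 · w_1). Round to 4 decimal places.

15.5704

w1 = Av₀ = (44, 48, 30)
Aw1 = (644, 732, 552)
w1·Aw1 = 44·644 + 48·732 + 30·552 = 80032; w1·w1 = 44·44 + 48·48 + 30·30 = 5140
λ ≈ 80032/5140 = 15.5704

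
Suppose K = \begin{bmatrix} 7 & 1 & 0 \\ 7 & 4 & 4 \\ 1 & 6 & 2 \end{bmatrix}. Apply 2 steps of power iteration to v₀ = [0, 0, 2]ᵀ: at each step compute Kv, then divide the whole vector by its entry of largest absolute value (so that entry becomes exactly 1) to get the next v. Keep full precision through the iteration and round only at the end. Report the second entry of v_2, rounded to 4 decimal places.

Kv0 = (0.00000, 8.00000, 4.00000); divide by 8.00000 → v1 = (0.00000, 1.00000, 0.50000)
Kv1 = (1.00000, 6.00000, 7.00000); divide by 7.00000 → v2 = (0.14286, 0.85714, 1.00000)
Requested entry of v2: 48/56 = 0.8571

0.8571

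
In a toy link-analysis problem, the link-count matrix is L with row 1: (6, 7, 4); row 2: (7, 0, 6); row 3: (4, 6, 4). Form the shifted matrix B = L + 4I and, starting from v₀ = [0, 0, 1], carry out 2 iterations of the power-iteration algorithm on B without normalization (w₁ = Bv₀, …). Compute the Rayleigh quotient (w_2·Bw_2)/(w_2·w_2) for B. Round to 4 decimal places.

μ ≈ 18.7150

B = L + 4I has rows (10, 7, 4); (7, 4, 6); (4, 6, 8)
w1 = Bv₀ = (10·0 + 7·0 + 4·1; 7·0 + 4·0 + 6·1; 4·0 + 6·0 + 8·1) = (4, 6, 8)
w2 = Bw1 = (10·4 + 7·6 + 4·8; 7·4 + 4·6 + 6·8; 4·4 + 6·6 + 8·8) = (114, 100, 116)
Bw2 = (2304, 1894, 1984)
w2·Bw2 = 682200; w2·w2 = 36452; μ ≈ 682200/36452 = 18.7150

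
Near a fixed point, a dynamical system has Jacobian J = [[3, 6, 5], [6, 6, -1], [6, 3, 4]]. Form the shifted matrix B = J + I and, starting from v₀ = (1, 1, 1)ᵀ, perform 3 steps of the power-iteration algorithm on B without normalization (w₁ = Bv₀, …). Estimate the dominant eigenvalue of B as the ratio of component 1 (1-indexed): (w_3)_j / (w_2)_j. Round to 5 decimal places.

B = J + I has rows (4, 6, 5); (6, 7, -1); (6, 3, 5)
w1 = Bv₀ = (15, 12, 14)
w2 = Bw1 = (202, 160, 196)
w3 = Bw2 = (2748, 2136, 2672)
Ratio: 2748/202 = 13.60396

13.60396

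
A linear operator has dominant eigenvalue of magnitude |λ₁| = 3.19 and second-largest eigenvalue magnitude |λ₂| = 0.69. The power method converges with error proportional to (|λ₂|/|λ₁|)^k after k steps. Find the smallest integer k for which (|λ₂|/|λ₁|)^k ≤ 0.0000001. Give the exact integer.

11

|λ₂/λ₁| = 0.69/3.19 = 0.21630
Need k ≥ ln(0.0000001) / ln(0.21630) = -16.1181 / -1.5311 ≈ 10.527
Smallest integer k satisfying the bound: 11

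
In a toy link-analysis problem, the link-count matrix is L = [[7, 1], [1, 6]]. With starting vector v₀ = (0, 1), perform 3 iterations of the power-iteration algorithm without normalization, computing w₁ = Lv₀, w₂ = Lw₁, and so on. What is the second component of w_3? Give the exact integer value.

235

w1 = Lv₀ = (7·0 + 1·1; 1·0 + 6·1) = (1, 6)
w2 = Lw1 = (7·1 + 1·6; 1·1 + 6·6) = (13, 37)
w3 = Lw2 = (128, 235)
The requested component of w3 is 235.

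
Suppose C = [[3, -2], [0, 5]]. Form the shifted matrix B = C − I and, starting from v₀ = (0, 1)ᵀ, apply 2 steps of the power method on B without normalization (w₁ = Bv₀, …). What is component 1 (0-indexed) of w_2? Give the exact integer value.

B = C − I has rows (2, -2); (0, 4)
w1 = Bv₀ = (2·0 + (-2)·1; 0·0 + 4·1) = (-2, 4)
w2 = Bw1 = (2·(-2) + (-2)·4; 0·(-2) + 4·4) = (-12, 16)
Requested component of w2: 16

16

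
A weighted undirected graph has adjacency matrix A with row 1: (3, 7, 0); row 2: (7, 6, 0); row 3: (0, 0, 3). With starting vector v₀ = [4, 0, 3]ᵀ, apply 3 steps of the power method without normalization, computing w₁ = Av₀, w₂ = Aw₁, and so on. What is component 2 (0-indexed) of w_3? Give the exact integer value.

w1 = Av₀ = (3·4 + 7·0 + 0·3; 7·4 + 6·0 + 0·3; 0·4 + 0·0 + 3·3) = (12, 28, 9)
w2 = Aw1 = (3·12 + 7·28 + 0·9; 7·12 + 6·28 + 0·9; 0·12 + 0·28 + 3·9) = (232, 252, 27)
w3 = Aw2 = (2460, 3136, 81)
The requested component of w3 is 81.

81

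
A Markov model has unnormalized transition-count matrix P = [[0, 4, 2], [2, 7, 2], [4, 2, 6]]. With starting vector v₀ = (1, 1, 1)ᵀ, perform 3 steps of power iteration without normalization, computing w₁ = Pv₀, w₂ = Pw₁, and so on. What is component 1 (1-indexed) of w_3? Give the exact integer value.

688

w1 = Pv₀ = (0·1 + 4·1 + 2·1; 2·1 + 7·1 + 2·1; 4·1 + 2·1 + 6·1) = (6, 11, 12)
w2 = Pw1 = (0·6 + 4·11 + 2·12; 2·6 + 7·11 + 2·12; 4·6 + 2·11 + 6·12) = (68, 113, 118)
w3 = Pw2 = (688, 1163, 1206)
The requested component of w3 is 688.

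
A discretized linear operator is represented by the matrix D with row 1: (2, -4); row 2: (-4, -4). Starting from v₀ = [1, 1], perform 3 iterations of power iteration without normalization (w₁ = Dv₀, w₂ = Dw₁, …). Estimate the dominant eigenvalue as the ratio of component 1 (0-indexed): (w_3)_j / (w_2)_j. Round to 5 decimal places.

w1 = Dv₀ = (2·1 + (-4)·1; (-4)·1 + (-4)·1) = (-2, -8)
w2 = Dw1 = (2·(-2) + (-4)·(-8); (-4)·(-2) + (-4)·(-8)) = (28, 40)
w3 = Dw2 = (-104, -272)
Ratio at component: -272 / 40 = -6.80000

λ ≈ -6.80000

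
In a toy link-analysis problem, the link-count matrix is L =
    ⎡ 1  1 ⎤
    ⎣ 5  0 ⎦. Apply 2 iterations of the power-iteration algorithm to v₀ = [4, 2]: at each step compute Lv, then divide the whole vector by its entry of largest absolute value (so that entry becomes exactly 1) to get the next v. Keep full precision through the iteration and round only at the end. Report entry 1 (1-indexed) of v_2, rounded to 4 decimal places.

0.8667

Lv0 = (6.00000, 20.00000); divide by 20.00000 → v1 = (0.30000, 1.00000)
Lv1 = (1.30000, 1.50000); divide by 1.50000 → v2 = (0.86667, 1.00000)
Requested entry of v2: 26/30 = 0.8667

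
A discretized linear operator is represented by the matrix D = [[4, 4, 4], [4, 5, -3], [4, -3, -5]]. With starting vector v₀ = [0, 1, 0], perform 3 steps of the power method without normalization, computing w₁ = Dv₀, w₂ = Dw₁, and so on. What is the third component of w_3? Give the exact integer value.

w1 = Dv₀ = (4·0 + 4·1 + 4·0; 4·0 + 5·1 + (-3)·0; 4·0 + (-3)·1 + (-5)·0) = (4, 5, -3)
w2 = Dw1 = (4·4 + 4·5 + 4·(-3); 4·4 + 5·5 + (-3)·(-3); 4·4 + (-3)·5 + (-5)·(-3)) = (24, 50, 16)
w3 = Dw2 = (360, 298, -134)
The requested component of w3 is -134.

-134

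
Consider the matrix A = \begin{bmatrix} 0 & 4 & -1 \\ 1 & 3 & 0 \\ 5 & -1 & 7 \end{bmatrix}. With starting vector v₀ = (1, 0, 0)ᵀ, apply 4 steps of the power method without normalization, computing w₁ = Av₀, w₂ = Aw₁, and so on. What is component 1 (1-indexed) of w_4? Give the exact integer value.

w1 = Av₀ = (0, 1, 5)
w2 = Aw1 = (-1, 3, 34)
w3 = Aw2 = (-22, 8, 230)
w4 = Aw3 = (-198, 2, 1492)
The requested component of w4 is -198.

-198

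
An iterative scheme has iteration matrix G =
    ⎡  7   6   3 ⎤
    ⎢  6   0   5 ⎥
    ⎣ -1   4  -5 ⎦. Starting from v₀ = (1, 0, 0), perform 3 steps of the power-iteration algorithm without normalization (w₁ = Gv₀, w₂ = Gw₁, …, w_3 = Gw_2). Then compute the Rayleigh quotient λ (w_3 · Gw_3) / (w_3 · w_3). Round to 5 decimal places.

w1 = Gv₀ = (7, 6, -1)
w2 = Gw1 = (82, 37, 22)
w3 = Gw2 = (862, 602, -44)
Gw3 = (9514, 4952, 1766)
w3·Gw3 = 862·9514 + 602·4952 + (-44)·1766 = 11104468; w3·w3 = 862·862 + 602·602 + (-44)·(-44) = 1107384
λ ≈ 11104468/1107384 = 10.02766

λ ≈ 10.02766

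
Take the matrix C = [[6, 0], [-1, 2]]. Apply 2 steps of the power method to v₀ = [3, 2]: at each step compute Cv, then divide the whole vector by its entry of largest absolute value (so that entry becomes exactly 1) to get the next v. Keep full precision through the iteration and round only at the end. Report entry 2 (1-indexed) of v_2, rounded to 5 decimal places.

Cv0 = (18.000000, 1.000000); divide by 18.000000 → v1 = (1.000000, 0.055556)
Cv1 = (6.000000, -0.888889); divide by 6.000000 → v2 = (1.000000, -0.148148)
Requested entry of v2: -16/108 = -0.14815

-0.14815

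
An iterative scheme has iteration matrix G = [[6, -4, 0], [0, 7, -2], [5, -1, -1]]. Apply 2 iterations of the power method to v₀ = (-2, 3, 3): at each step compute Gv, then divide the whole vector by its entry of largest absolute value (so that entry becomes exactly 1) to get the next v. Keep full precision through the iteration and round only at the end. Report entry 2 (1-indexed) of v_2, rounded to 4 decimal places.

Gv0 = (-24.00000, 15.00000, -16.00000); divide by -24.00000 → v1 = (1.00000, -0.62500, 0.66667)
Gv1 = (8.50000, -5.70833, 4.95833); divide by 8.50000 → v2 = (1.00000, -0.67157, 0.58333)
Requested entry of v2: 137/-204 = -0.6716

-0.6716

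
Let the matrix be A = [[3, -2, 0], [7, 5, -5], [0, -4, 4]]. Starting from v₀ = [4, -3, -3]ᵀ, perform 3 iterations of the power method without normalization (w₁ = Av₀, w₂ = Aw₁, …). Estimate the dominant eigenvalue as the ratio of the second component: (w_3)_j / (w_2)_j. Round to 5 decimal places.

w1 = Av₀ = (3·4 + (-2)·(-3) + 0·(-3); 7·4 + 5·(-3) + (-5)·(-3); 0·4 + (-4)·(-3) + 4·(-3)) = (18, 28, 0)
w2 = Aw1 = (3·18 + (-2)·28 + 0·0; 7·18 + 5·28 + (-5)·0; 0·18 + (-4)·28 + 4·0) = (-2, 266, -112)
w3 = Aw2 = (-538, 1876, -1512)
Ratio at component: 1876 / 266 = 7.05263

λ ≈ 7.05263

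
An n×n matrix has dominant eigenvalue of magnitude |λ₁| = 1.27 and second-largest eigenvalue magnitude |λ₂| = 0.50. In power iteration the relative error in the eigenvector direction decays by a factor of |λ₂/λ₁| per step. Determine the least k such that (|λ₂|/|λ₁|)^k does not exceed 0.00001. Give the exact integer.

13

|λ₂/λ₁| = 0.50/1.27 = 0.39370
Need k ≥ ln(0.00001) / ln(0.39370) = -11.5129 / -0.9322 ≈ 12.351
Smallest integer k satisfying the bound: 13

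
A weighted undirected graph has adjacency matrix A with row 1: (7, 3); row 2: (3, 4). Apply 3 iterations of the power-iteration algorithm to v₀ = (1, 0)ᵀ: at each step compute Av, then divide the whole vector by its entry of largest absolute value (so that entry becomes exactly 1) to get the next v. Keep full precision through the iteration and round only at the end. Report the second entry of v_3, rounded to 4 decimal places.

0.6059

Av0 = (7.00000, 3.00000); divide by 7.00000 → v1 = (1.00000, 0.42857)
Av1 = (8.28571, 4.71429); divide by 8.28571 → v2 = (1.00000, 0.56897)
Av2 = (8.70690, 5.27586); divide by 8.70690 → v3 = (1.00000, 0.60594)
Requested entry of v3: 306/505 = 0.6059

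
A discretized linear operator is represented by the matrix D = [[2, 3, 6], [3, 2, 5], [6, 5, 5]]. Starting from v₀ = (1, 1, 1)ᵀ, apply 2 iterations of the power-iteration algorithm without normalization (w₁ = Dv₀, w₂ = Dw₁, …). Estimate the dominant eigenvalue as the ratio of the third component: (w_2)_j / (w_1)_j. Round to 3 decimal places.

w1 = Dv₀ = (2·1 + 3·1 + 6·1; 3·1 + 2·1 + 5·1; 6·1 + 5·1 + 5·1) = (11, 10, 16)
w2 = Dw1 = (2·11 + 3·10 + 6·16; 3·11 + 2·10 + 5·16; 6·11 + 5·10 + 5·16) = (148, 133, 196)
Ratio at component: 196 / 16 = 12.250

λ ≈ 12.250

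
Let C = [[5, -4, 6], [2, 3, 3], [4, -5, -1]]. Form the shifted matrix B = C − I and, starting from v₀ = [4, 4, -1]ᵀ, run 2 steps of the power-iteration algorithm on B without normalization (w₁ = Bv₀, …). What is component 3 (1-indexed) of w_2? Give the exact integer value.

-85

B = C − I has rows (4, -4, 6); (2, 2, 3); (4, -5, -2)
w1 = Bv₀ = (-6, 13, -2)
w2 = Bw1 = (-88, 8, -85)
Requested component of w2: -85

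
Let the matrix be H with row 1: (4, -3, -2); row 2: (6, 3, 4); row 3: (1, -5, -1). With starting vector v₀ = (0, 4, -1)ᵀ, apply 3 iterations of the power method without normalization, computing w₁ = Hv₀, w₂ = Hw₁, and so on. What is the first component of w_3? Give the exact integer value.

294

w1 = Hv₀ = (4·0 + (-3)·4 + (-2)·(-1); 6·0 + 3·4 + 4·(-1); 1·0 + (-5)·4 + (-1)·(-1)) = (-10, 8, -19)
w2 = Hw1 = (4·(-10) + (-3)·8 + (-2)·(-19); 6·(-10) + 3·8 + 4·(-19); 1·(-10) + (-5)·8 + (-1)·(-19)) = (-26, -112, -31)
w3 = Hw2 = (294, -616, 565)
The requested component of w3 is 294.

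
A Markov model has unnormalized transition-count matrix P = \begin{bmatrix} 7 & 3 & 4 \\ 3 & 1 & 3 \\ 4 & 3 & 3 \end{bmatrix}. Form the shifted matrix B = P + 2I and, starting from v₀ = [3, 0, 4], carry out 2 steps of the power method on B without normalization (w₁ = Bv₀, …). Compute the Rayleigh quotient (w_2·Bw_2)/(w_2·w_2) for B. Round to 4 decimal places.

B = P + 2I has rows (9, 3, 4); (3, 3, 3); (4, 3, 5)
w1 = Bv₀ = (43, 21, 32)
w2 = Bw1 = (578, 288, 395)
Bw2 = (7646, 3783, 5151)
w2·Bw2 = 7543537; w2·w2 = 573053; μ ≈ 7543537/573053 = 13.1638

μ ≈ 13.1638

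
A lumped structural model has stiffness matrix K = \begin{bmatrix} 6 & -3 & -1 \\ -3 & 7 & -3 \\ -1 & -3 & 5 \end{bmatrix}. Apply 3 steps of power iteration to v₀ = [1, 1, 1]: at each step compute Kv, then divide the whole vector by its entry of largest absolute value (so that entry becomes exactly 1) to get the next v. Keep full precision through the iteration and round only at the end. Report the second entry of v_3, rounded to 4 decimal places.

-0.7037

Kv0 = (2.00000, 1.00000, 1.00000); divide by 2.00000 → v1 = (1.00000, 0.50000, 0.50000)
Kv1 = (4.00000, -1.00000, 0.00000); divide by 4.00000 → v2 = (1.00000, -0.25000, 0.00000)
Kv2 = (6.75000, -4.75000, -0.25000); divide by 6.75000 → v3 = (1.00000, -0.70370, -0.03704)
Requested entry of v3: -38/54 = -0.7037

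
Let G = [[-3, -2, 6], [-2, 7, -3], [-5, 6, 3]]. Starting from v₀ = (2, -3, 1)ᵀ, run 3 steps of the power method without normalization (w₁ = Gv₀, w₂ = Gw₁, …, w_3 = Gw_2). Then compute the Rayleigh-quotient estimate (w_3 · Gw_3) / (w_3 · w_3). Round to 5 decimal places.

0.64623

w1 = Gv₀ = ((-3)·2 + (-2)·(-3) + 6·1; (-2)·2 + 7·(-3) + (-3)·1; (-5)·2 + 6·(-3) + 3·1) = (6, -28, -25)
w2 = Gw1 = ((-3)·6 + (-2)·(-28) + 6·(-25); (-2)·6 + 7·(-28) + (-3)·(-25); (-5)·6 + 6·(-28) + 3·(-25)) = (-112, -133, -273)
w3 = Gw2 = (-1036, 112, -1057)
Gw3 = (-3458, 6027, 2681)
w3·Gw3 = (-1036)·(-3458) + 112·6027 + (-1057)·2681 = 1423695; w3·w3 = (-1036)·(-1036) + 112·112 + (-1057)·(-1057) = 2203089
λ ≈ 1423695/2203089 = 0.64623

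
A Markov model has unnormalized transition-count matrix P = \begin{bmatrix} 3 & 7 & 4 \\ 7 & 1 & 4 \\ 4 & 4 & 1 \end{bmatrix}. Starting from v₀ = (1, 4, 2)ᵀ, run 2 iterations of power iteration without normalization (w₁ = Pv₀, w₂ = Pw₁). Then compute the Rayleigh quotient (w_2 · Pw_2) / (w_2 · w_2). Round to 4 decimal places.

w1 = Pv₀ = (3·1 + 7·4 + 4·2; 7·1 + 1·4 + 4·2; 4·1 + 4·4 + 1·2) = (39, 19, 22)
w2 = Pw1 = (3·39 + 7·19 + 4·22; 7·39 + 1·19 + 4·22; 4·39 + 4·19 + 1·22) = (338, 380, 254)
Pw2 = (4690, 3762, 3126)
w2·Pw2 = 338·4690 + 380·3762 + 254·3126 = 3808784; w2·w2 = 338·338 + 380·380 + 254·254 = 323160
λ ≈ 3808784/323160 = 11.7861

11.7861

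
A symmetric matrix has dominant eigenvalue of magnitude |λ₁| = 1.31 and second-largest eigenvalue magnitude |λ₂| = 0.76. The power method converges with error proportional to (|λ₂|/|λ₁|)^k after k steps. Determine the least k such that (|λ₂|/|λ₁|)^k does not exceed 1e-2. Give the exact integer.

9

|λ₂/λ₁| = 0.76/1.31 = 0.58015
Need k ≥ ln(1e-2) / ln(0.58015) = -4.6052 / -0.5445 ≈ 8.458
Smallest integer k satisfying the bound: 9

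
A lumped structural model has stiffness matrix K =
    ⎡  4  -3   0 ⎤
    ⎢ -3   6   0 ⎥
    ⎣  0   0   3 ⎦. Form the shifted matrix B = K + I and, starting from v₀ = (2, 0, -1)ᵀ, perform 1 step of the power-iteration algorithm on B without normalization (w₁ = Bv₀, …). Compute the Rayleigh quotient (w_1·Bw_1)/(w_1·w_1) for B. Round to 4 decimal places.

B = K + I has rows (5, -3, 0); (-3, 7, 0); (0, 0, 4)
w1 = Bv₀ = (10, -6, -4)
Bw1 = (68, -72, -16)
w1·Bw1 = 1176; w1·w1 = 152; μ ≈ 1176/152 = 7.7368

7.7368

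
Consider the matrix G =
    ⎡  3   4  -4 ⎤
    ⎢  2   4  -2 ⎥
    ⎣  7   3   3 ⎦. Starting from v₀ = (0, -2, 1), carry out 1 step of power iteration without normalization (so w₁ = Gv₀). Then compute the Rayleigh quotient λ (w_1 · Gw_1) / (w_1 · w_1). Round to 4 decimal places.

6.7866

w1 = Gv₀ = (-12, -10, -3)
Gw1 = (-64, -58, -123)
w1·Gw1 = (-12)·(-64) + (-10)·(-58) + (-3)·(-123) = 1717; w1·w1 = (-12)·(-12) + (-10)·(-10) + (-3)·(-3) = 253
λ ≈ 1717/253 = 6.7866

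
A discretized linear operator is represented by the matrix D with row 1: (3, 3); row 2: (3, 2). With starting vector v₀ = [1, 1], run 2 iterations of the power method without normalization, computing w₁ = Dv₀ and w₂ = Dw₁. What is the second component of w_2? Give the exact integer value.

28

w1 = Dv₀ = (3·1 + 3·1; 3·1 + 2·1) = (6, 5)
w2 = Dw1 = (3·6 + 3·5; 3·6 + 2·5) = (33, 28)
The requested component of w2 is 28.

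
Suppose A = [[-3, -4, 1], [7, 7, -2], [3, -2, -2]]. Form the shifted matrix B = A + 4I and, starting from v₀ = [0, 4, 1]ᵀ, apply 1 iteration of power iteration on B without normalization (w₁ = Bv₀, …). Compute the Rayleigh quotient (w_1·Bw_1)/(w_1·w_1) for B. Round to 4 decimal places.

9.4711

B = A + 4I has rows (1, -4, 1); (7, 11, -2); (3, -2, 2)
w1 = Bv₀ = (1·0 + (-4)·4 + 1·1; 7·0 + 11·4 + (-2)·1; 3·0 + (-2)·4 + 2·1) = (-15, 42, -6)
Bw1 = (-189, 369, -141)
w1·Bw1 = 19179; w1·w1 = 2025; μ ≈ 19179/2025 = 9.4711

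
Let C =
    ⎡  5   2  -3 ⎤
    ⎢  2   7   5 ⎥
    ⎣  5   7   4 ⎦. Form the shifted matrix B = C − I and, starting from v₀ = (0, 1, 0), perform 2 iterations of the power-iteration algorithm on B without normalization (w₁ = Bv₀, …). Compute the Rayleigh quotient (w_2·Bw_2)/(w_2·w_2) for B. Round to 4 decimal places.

B = C − I has rows (4, 2, -3); (2, 6, 5); (5, 7, 3)
w1 = Bv₀ = (4·0 + 2·1 + (-3)·0; 2·0 + 6·1 + 5·0; 5·0 + 7·1 + 3·0) = (2, 6, 7)
w2 = Bw1 = (4·2 + 2·6 + (-3)·7; 2·2 + 6·6 + 5·7; 5·2 + 7·6 + 3·7) = (-1, 75, 73)
Bw2 = (-73, 813, 739)
w2·Bw2 = 114995; w2·w2 = 10955; μ ≈ 114995/10955 = 10.4970

μ ≈ 10.4970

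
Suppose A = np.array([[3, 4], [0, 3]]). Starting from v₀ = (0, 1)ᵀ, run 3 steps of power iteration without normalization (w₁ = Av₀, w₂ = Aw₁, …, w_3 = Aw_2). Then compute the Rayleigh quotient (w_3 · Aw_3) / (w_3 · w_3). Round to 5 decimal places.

3.94118

w1 = Av₀ = (3·0 + 4·1; 0·0 + 3·1) = (4, 3)
w2 = Aw1 = (3·4 + 4·3; 0·4 + 3·3) = (24, 9)
w3 = Aw2 = (108, 27)
Aw3 = (432, 81)
w3·Aw3 = 108·432 + 27·81 = 48843; w3·w3 = 108·108 + 27·27 = 12393
λ ≈ 48843/12393 = 3.94118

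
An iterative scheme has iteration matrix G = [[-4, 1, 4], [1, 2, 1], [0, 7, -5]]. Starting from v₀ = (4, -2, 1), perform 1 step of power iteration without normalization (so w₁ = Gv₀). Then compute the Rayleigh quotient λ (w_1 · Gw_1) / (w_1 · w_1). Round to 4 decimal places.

w1 = Gv₀ = (-14, 1, -19)
Gw1 = (-19, -31, 102)
w1·Gw1 = (-14)·(-19) + 1·(-31) + (-19)·102 = -1703; w1·w1 = (-14)·(-14) + 1·1 + (-19)·(-19) = 558
λ ≈ -1703/558 = -3.0520

λ ≈ -3.0520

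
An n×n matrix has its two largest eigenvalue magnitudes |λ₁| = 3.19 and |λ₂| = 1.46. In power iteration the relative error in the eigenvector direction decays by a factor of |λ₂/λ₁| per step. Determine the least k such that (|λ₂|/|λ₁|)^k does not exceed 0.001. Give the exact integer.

|λ₂/λ₁| = 1.46/3.19 = 0.45768
Need k ≥ ln(0.001) / ln(0.45768) = -6.9078 / -0.7816 ≈ 8.838
Smallest integer k satisfying the bound: 9

9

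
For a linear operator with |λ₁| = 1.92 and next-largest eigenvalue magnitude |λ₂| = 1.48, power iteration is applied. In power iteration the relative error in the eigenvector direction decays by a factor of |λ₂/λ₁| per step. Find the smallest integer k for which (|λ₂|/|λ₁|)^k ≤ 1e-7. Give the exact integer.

62

|λ₂/λ₁| = 1.48/1.92 = 0.77083
Need k ≥ ln(1e-7) / ln(0.77083) = -16.1181 / -0.2603 ≈ 61.925
Smallest integer k satisfying the bound: 62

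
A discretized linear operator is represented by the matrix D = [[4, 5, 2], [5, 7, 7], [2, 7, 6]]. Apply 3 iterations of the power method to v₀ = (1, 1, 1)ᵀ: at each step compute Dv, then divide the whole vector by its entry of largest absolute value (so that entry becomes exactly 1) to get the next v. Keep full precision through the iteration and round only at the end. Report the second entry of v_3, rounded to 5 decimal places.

Dv0 = (11.000000, 19.000000, 15.000000); divide by 19.000000 → v1 = (0.578947, 1.000000, 0.789474)
Dv1 = (8.894737, 15.421053, 12.894737); divide by 15.421053 → v2 = (0.576792, 1.000000, 0.836177)
Dv2 = (8.979522, 15.737201, 13.170648); divide by 15.737201 → v3 = (0.570592, 1.000000, 0.836912)
Requested entry of v3: 4611/4611 = 1.00000

1.00000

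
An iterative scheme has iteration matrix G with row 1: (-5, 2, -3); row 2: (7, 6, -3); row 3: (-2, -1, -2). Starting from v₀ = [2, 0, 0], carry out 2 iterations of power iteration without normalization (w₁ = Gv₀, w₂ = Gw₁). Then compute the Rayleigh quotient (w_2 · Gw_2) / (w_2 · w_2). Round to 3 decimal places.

-2.623

w1 = Gv₀ = ((-5)·2 + 2·0 + (-3)·0; 7·2 + 6·0 + (-3)·0; (-2)·2 + (-1)·0 + (-2)·0) = (-10, 14, -4)
w2 = Gw1 = ((-5)·(-10) + 2·14 + (-3)·(-4); 7·(-10) + 6·14 + (-3)·(-4); (-2)·(-10) + (-1)·14 + (-2)·(-4)) = (90, 26, 14)
Gw2 = (-440, 744, -234)
w2·Gw2 = 90·(-440) + 26·744 + 14·(-234) = -23532; w2·w2 = 90·90 + 26·26 + 14·14 = 8972
λ ≈ -23532/8972 = -2.623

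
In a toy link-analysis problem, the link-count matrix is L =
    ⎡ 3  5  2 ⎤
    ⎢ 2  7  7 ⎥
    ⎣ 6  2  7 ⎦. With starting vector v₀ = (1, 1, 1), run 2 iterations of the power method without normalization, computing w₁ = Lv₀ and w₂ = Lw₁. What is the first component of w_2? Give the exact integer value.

w1 = Lv₀ = (10, 16, 15)
w2 = Lw1 = (140, 237, 197)
The requested component of w2 is 140.

140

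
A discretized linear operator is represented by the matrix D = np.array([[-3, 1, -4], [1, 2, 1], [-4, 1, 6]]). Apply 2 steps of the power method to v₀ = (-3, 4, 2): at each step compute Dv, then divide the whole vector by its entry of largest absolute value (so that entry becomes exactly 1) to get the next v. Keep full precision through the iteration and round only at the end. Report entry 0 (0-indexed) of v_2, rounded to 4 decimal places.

-0.7742

Dv0 = (5.00000, 7.00000, 28.00000); divide by 28.00000 → v1 = (0.17857, 0.25000, 1.00000)
Dv1 = (-4.28571, 1.67857, 5.53571); divide by 5.53571 → v2 = (-0.77419, 0.30323, 1.00000)
Requested entry of v2: -120/155 = -0.7742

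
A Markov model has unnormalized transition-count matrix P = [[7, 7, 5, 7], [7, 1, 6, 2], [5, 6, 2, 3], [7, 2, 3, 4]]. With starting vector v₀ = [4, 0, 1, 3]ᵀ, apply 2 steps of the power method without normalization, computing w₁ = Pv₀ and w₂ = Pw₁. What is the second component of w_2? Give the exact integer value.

w1 = Pv₀ = (7·4 + 7·0 + 5·1 + 7·3; 7·4 + 1·0 + 6·1 + 2·3; 5·4 + 6·0 + 2·1 + 3·3; 7·4 + 2·0 + 3·1 + 4·3) = (54, 40, 31, 43)
w2 = Pw1 = (7·54 + 7·40 + 5·31 + 7·43; 7·54 + 1·40 + 6·31 + 2·43; 5·54 + 6·40 + 2·31 + 3·43; 7·54 + 2·40 + 3·31 + 4·43) = (1114, 690, 701, 723)
The requested component of w2 is 690.

690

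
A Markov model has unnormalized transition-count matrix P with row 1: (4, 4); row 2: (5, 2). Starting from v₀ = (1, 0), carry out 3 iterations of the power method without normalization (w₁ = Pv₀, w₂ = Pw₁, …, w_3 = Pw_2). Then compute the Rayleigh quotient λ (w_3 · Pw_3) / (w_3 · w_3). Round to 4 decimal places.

7.5747

w1 = Pv₀ = (4·1 + 4·0; 5·1 + 2·0) = (4, 5)
w2 = Pw1 = (4·4 + 4·5; 5·4 + 2·5) = (36, 30)
w3 = Pw2 = (264, 240)
Pw3 = (2016, 1800)
w3·Pw3 = 264·2016 + 240·1800 = 964224; w3·w3 = 264·264 + 240·240 = 127296
λ ≈ 964224/127296 = 7.5747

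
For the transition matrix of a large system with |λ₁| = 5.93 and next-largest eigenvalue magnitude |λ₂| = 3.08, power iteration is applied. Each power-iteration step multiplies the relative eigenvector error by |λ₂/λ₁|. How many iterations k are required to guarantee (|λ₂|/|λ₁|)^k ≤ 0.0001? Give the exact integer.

15

|λ₂/λ₁| = 3.08/5.93 = 0.51939
Need k ≥ ln(0.0001) / ln(0.51939) = -9.2103 / -0.6551 ≈ 14.060
Smallest integer k satisfying the bound: 15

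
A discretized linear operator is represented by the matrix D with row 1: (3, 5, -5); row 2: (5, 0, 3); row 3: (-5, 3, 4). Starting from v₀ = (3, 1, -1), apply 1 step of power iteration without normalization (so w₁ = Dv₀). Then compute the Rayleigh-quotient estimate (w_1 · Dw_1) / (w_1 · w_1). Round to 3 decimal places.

w1 = Dv₀ = (19, 12, -16)
Dw1 = (197, 47, -123)
w1·Dw1 = 19·197 + 12·47 + (-16)·(-123) = 6275; w1·w1 = 19·19 + 12·12 + (-16)·(-16) = 761
λ ≈ 6275/761 = 8.246

8.246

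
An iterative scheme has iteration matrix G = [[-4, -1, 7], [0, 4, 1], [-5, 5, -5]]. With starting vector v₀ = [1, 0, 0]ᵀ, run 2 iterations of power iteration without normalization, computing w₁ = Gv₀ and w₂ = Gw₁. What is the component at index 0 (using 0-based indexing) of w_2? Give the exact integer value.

-19

w1 = Gv₀ = (-4, 0, -5)
w2 = Gw1 = (-19, -5, 45)
The requested component of w2 is -19.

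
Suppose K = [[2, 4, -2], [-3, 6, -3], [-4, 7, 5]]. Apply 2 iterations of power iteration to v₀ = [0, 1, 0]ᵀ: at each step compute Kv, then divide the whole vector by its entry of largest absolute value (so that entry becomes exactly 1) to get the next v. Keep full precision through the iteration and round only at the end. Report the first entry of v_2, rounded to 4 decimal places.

Kv0 = (4.00000, 6.00000, 7.00000); divide by 7.00000 → v1 = (0.57143, 0.85714, 1.00000)
Kv1 = (2.57143, 0.42857, 8.71429); divide by 8.71429 → v2 = (0.29508, 0.04918, 1.00000)
Requested entry of v2: 18/61 = 0.2951

0.2951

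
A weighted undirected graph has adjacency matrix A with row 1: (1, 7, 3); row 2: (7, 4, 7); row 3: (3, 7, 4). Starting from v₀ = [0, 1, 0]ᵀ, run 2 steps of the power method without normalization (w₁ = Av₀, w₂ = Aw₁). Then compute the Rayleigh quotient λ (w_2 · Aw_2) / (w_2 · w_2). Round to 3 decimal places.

w1 = Av₀ = (1·0 + 7·1 + 3·0; 7·0 + 4·1 + 7·0; 3·0 + 7·1 + 4·0) = (7, 4, 7)
w2 = Aw1 = (1·7 + 7·4 + 3·7; 7·7 + 4·4 + 7·7; 3·7 + 7·4 + 4·7) = (56, 114, 77)
Aw2 = (1085, 1387, 1274)
w2·Aw2 = 56·1085 + 114·1387 + 77·1274 = 316976; w2·w2 = 56·56 + 114·114 + 77·77 = 22061
λ ≈ 316976/22061 = 14.368

14.368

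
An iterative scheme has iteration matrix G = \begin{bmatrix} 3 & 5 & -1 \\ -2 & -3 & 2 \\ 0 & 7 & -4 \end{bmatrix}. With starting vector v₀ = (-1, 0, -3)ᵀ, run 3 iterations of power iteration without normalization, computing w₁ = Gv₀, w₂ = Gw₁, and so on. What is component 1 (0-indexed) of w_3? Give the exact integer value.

w1 = Gv₀ = (0, -4, 12)
w2 = Gw1 = (-32, 36, -76)
w3 = Gw2 = (160, -196, 556)
The requested component of w3 is -196.

-196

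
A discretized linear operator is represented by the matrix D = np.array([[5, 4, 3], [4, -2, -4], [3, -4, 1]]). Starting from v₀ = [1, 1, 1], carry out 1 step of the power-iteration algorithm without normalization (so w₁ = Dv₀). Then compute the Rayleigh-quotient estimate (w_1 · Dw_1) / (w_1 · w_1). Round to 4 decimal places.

λ ≈ 3.5135

w1 = Dv₀ = (5·1 + 4·1 + 3·1; 4·1 + (-2)·1 + (-4)·1; 3·1 + (-4)·1 + 1·1) = (12, -2, 0)
Dw1 = (52, 52, 44)
w1·Dw1 = 12·52 + (-2)·52 + 0·44 = 520; w1·w1 = 12·12 + (-2)·(-2) + 0·0 = 148
λ ≈ 520/148 = 3.5135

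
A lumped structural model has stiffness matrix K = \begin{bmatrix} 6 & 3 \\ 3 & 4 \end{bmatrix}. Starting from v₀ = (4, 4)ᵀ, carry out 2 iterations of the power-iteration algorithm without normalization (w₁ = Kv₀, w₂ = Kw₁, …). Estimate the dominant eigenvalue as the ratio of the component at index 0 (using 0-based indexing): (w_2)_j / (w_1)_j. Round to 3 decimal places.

8.333

w1 = Kv₀ = (6·4 + 3·4; 3·4 + 4·4) = (36, 28)
w2 = Kw1 = (6·36 + 3·28; 3·36 + 4·28) = (300, 220)
Ratio at component: 300 / 36 = 8.333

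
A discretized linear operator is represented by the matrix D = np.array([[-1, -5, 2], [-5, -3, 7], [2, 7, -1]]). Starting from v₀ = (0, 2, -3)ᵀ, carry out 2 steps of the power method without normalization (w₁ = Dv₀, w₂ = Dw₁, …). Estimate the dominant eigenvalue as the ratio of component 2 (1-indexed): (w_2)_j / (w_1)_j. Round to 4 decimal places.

-10.3704

w1 = Dv₀ = (-16, -27, 17)
w2 = Dw1 = (185, 280, -238)
Ratio at component: 280 / -27 = -10.3704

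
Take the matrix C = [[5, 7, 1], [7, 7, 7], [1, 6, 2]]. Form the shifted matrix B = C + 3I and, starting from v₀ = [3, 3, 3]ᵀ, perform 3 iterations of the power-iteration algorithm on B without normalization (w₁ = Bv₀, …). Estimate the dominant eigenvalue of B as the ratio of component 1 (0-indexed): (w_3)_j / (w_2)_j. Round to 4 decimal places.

μ ≈ 18.4771

B = C + 3I has rows (8, 7, 1); (7, 10, 7); (1, 6, 5)
w1 = Bv₀ = (48, 72, 36)
w2 = Bw1 = (924, 1308, 660)
w3 = Bw2 = (17208, 24168, 12072)
Ratio: 24168/1308 = 18.4771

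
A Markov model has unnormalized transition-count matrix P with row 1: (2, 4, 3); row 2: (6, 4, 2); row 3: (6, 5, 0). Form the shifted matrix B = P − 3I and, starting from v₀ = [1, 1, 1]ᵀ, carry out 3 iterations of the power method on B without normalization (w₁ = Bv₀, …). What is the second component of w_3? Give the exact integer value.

B = P − 3I has rows (-1, 4, 3); (6, 1, 2); (6, 5, -3)
w1 = Bv₀ = ((-1)·1 + 4·1 + 3·1; 6·1 + 1·1 + 2·1; 6·1 + 5·1 + (-3)·1) = (6, 9, 8)
w2 = Bw1 = ((-1)·6 + 4·9 + 3·8; 6·6 + 1·9 + 2·8; 6·6 + 5·9 + (-3)·8) = (54, 61, 57)
w3 = Bw2 = (361, 499, 458)
Requested component of w3: 499

499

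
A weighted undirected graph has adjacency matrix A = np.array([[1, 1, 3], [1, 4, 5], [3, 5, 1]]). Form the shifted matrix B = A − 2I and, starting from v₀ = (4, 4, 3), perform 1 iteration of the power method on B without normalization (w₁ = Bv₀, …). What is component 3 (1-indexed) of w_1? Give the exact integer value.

B = A − 2I has rows (-1, 1, 3); (1, 2, 5); (3, 5, -1)
w1 = Bv₀ = (9, 27, 29)
Requested component of w1: 29

29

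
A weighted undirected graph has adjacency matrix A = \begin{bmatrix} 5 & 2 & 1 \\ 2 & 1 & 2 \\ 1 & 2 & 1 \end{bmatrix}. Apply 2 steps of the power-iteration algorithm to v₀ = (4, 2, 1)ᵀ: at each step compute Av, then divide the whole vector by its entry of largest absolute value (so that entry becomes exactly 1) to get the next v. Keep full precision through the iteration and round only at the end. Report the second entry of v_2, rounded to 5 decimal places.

0.50633

Av0 = (25.000000, 12.000000, 9.000000); divide by 25.000000 → v1 = (1.000000, 0.480000, 0.360000)
Av1 = (6.320000, 3.200000, 2.320000); divide by 6.320000 → v2 = (1.000000, 0.506329, 0.367089)
Requested entry of v2: 80/158 = 0.50633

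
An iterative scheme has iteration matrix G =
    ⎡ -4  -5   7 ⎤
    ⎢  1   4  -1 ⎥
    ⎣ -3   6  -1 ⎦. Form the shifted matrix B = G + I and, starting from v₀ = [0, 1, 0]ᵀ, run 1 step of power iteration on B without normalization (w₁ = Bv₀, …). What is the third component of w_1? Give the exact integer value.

B = G + I has rows (-3, -5, 7); (1, 5, -1); (-3, 6, 0)
w1 = Bv₀ = (-5, 5, 6)
Requested component of w1: 6

6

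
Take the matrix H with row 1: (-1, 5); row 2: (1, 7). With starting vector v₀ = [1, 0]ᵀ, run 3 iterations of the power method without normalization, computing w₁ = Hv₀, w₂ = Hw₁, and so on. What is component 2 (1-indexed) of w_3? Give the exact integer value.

48

w1 = Hv₀ = ((-1)·1 + 5·0; 1·1 + 7·0) = (-1, 1)
w2 = Hw1 = ((-1)·(-1) + 5·1; 1·(-1) + 7·1) = (6, 6)
w3 = Hw2 = (24, 48)
The requested component of w3 is 48.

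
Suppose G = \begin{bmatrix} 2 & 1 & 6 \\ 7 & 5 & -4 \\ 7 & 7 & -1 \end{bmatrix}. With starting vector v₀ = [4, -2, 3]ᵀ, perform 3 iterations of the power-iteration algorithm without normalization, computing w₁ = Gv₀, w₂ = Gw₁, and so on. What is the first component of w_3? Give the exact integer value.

w1 = Gv₀ = (2·4 + 1·(-2) + 6·3; 7·4 + 5·(-2) + (-4)·3; 7·4 + 7·(-2) + (-1)·3) = (24, 6, 11)
w2 = Gw1 = (2·24 + 1·6 + 6·11; 7·24 + 5·6 + (-4)·11; 7·24 + 7·6 + (-1)·11) = (120, 154, 199)
w3 = Gw2 = (1588, 814, 1719)
The requested component of w3 is 1588.

1588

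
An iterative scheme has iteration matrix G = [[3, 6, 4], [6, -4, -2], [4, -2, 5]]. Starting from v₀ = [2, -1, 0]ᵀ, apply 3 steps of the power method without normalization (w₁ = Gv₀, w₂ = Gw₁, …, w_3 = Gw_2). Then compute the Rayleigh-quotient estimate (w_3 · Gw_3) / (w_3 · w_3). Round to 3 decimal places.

w1 = Gv₀ = (0, 16, 10)
w2 = Gw1 = (136, -84, 18)
w3 = Gw2 = (-24, 1116, 802)
Gw3 = (9832, -6212, 1682)
w3·Gw3 = (-24)·9832 + 1116·(-6212) + 802·1682 = -5819596; w3·w3 = (-24)·(-24) + 1116·1116 + 802·802 = 1889236
λ ≈ -5819596/1889236 = -3.080

λ ≈ -3.080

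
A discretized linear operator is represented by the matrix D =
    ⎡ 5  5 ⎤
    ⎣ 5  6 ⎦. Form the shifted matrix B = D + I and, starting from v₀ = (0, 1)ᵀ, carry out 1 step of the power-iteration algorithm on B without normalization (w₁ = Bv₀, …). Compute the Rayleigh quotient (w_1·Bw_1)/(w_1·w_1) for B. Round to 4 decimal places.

μ ≈ 11.3919

B = D + I has rows (6, 5); (5, 7)
w1 = Bv₀ = (6·0 + 5·1; 5·0 + 7·1) = (5, 7)
Bw1 = (65, 74)
w1·Bw1 = 843; w1·w1 = 74; μ ≈ 843/74 = 11.3919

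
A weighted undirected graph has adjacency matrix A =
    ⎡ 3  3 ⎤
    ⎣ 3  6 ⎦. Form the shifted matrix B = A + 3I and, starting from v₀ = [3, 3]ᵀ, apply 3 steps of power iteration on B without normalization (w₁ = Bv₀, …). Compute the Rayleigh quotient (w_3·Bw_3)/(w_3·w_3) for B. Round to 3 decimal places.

B = A + 3I has rows (6, 3); (3, 9)
w1 = Bv₀ = (27, 36)
w2 = Bw1 = (270, 405)
w3 = Bw2 = (2835, 4455)
Bw3 = (30375, 48600)
w3·Bw3 = 302626125; w3·w3 = 27884250; μ ≈ 302626125/27884250 = 10.853

10.853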